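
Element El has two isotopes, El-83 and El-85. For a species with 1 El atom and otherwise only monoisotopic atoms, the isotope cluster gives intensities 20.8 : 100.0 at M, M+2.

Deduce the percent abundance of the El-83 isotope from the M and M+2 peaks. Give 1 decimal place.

17.2%

Let p = fractional abundance of El-83. I(M+2)/I(M) = [C(1,1)·p^0·(1−p)] / p^1 = 1·(1−p)/p = 100.0/20.8 = 4.8077
(1−p)/p = 4.8077/1 = 4.8077  ⇒  p = 1/(1 + 4.8077) = 0.1722
El-83: 17.2%, El-85: 82.8%.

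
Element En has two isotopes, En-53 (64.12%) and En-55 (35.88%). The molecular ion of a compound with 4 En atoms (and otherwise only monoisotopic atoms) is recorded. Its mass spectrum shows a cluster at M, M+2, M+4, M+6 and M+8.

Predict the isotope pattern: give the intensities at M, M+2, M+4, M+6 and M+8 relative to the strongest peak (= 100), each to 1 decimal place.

44.7 : 100.0 : 83.9 : 31.3 : 4.4

Expanding (0.6412 + 0.3588)^4:
P(M) = 0.6412^4 = 0.169034
P(M+2) = 4 × 0.6412^3 × 0.3588^1 = 0.378349
P(M+4) = 6 × 0.6412^2 × 0.3588^2 = 0.317573
P(M+6) = 4 × 0.6412^1 × 0.3588^3 = 0.118471
P(M+8) = 0.3588^4 = 0.016573
The M+2 peak is largest (0.378349); scaling to 100 gives 44.7 : 100.0 : 83.9 : 31.3 : 4.4.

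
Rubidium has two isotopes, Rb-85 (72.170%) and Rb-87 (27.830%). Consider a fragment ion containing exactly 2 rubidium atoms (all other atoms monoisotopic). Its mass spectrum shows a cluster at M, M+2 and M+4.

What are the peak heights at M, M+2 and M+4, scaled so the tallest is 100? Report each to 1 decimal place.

The 2 Rb atoms are independent, so intensities follow the terms of (0.72170 + 0.27830)^2.
P(M) = 0.72170^2 = 0.520851
P(M+2) = 2 × 0.72170^1 × 0.27830^1 = 0.401698
P(M+4) = 0.27830^2 = 0.077451
The M peak is largest (0.520851); scaling to 100 gives 100.0 : 77.1 : 14.9.

100.0 : 77.1 : 14.9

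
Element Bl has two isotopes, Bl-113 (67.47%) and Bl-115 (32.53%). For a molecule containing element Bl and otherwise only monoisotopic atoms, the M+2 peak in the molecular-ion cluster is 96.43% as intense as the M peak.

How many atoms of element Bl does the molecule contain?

2

With n Bl atoms, P(M+2)/P(M) = C(n,1)·p^(n−1)q / p^n = n·q/p = n · 0.3253/0.6747.
n = 0.9643 × 0.6747/0.3253 = 2.00 ≈ 2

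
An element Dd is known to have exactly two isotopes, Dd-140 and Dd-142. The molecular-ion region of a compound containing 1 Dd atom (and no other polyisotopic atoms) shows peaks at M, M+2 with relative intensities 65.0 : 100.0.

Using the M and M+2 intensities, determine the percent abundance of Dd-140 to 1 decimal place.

39.4%

If p is the fraction of Dd that is Dd-140, then I(M+2)/I(M) = [C(1,1)·p^0·(1−p)] / p^1 = 1·(1−p)/p = 100.0/65.0 = 1.5385
(1−p)/p = 1.5385/1 = 1.5385  ⇒  p = 1/(1 + 1.5385) = 0.3939
Dd-140: 39.4%, Dd-142: 60.6%.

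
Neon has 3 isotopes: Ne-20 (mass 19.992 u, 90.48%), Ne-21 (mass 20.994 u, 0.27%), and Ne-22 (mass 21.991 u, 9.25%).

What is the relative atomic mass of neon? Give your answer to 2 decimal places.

Weight each isotope mass by its fractional abundance: 0.9048 × 19.992 + 0.0027 × 20.994 + 0.0925 × 21.991
= 18.0888 + 0.0567 + 2.0342 = 20.1797 u

20.18 u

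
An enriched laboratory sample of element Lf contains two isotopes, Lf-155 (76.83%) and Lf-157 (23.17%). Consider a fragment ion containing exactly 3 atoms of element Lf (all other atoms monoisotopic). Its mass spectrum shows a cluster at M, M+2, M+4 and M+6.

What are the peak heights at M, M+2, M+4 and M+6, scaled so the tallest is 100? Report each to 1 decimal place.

The 3 Lf atoms are independent, so intensities follow the terms of (0.7683 + 0.2317)^3.
P(M) = 0.7683^3 = 0.453516
P(M+2) = 3 × 0.7683^2 × 0.2317^1 = 0.410307
P(M+4) = 3 × 0.7683^1 × 0.2317^2 = 0.123738
P(M+6) = 0.2317^3 = 0.012439
The M peak is largest (0.453516); scaling to 100 gives 100.0 : 90.5 : 27.3 : 2.7.

100.0 : 90.5 : 27.3 : 2.7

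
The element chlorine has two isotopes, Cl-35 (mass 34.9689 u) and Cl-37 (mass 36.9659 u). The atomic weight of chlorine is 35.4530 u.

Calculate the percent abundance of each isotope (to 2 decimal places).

Cl-35: 75.76%, Cl-37: 24.24%

Writing the weighted mean with unknown fraction x of Cl-35:
34.9689·x + 36.9659·(1 − x) = 35.4530
(34.9689 − 36.9659)·x = 35.4530 − 36.9659
x = -1.5129 / -1.9970 = 0.75759 → 75.76% Cl-35, 24.24% Cl-37.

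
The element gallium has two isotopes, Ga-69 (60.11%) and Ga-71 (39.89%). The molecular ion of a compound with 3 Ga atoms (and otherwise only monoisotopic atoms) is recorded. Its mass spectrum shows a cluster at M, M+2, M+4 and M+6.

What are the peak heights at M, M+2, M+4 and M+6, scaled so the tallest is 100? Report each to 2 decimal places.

Expanding (0.6011 + 0.3989)^3:
P(M) = 0.6011^3 = 0.217190
P(M+2) = 3 × 0.6011^2 × 0.3989^1 = 0.432393
P(M+4) = 3 × 0.6011^1 × 0.3989^2 = 0.286943
P(M+6) = 0.3989^3 = 0.063473
The M+2 peak is largest (0.432393); scaling to 100 gives 50.23 : 100.00 : 66.36 : 14.68.

50.23 : 100.00 : 66.36 : 14.68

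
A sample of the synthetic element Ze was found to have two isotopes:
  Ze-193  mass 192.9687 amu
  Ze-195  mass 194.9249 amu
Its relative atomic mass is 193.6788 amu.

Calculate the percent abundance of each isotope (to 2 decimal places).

Let x be the fractional abundance of Ze-193; then Ze-195 has abundance 1 − x.
192.9687·x + 194.9249·(1 − x) = 193.6788
(192.9687 − 194.9249)·x = 193.6788 − 194.9249
x = -1.2461 / -1.9562 = 0.63700 → 63.70% Ze-193, 36.30% Ze-195.

Ze-193: 63.70%, Ze-195: 36.30%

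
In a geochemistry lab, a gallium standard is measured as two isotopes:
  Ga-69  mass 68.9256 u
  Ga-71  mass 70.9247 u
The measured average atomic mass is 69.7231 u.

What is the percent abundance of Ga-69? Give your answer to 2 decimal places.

Let x be the fractional abundance of Ga-69; then Ga-71 has abundance 1 − x.
68.9256·x + 70.9247·(1 − x) = 69.7231
(68.9256 − 70.9247)·x = 69.7231 − 70.9247
x = -1.2016 / -1.9991 = 0.60107 → 60.11% Ga-69, 39.89% Ga-71.

60.11%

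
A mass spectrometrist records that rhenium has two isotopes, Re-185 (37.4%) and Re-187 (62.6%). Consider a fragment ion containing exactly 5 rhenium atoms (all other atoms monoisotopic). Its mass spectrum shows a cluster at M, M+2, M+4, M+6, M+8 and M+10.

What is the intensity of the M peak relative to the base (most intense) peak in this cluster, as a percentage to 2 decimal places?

2.13%

Term probabilities: M 0.0073, M+2 0.0612, M+4 0.2050, M+6 0.3431, M+8 0.2872, M+10 0.0961. Base peak = M+6.
P(M+6) = C(5,3) × 0.374^2 × 0.626^3 = 10 × 0.139876 × 0.24531438 = 0.343136 (base)
P(M) = C(5,0) × 0.374^5 × 0.626^0 = 1 × 0.00731742 × 1.0000 = 0.007317
Relative intensity = 0.007317 / 0.343136 × 100 = 2.13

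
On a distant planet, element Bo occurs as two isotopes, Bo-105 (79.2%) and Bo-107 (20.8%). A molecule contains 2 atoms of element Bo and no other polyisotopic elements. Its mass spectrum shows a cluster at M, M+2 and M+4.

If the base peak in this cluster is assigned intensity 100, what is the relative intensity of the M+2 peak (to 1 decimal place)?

52.5

Term probabilities: M 0.6273, M+2 0.3295, M+4 0.0433. Base peak = M.
P(M) = C(2,0) × 0.792^2 × 0.208^0 = 1 × 0.627264 × 1.0000 = 0.627264 (base)
P(M+2) = C(2,1) × 0.792^1 × 0.208^1 = 2 × 0.7920 × 0.2080 = 0.329472
Relative intensity = 0.329472 / 0.627264 × 100 = 52.5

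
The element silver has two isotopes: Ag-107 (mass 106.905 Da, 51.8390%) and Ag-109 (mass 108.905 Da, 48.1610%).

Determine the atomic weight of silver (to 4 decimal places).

107.8682 Da

Weight each isotope mass by its fractional abundance: 0.518390 × 106.905 + 0.481610 × 108.905
= 55.41848 + 52.44974 = 107.86822 Da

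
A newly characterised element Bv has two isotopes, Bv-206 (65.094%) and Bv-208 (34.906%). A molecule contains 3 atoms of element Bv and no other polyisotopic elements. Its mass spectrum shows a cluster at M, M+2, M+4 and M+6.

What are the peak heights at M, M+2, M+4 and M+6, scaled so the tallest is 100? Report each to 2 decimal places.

The 3 Bv atoms are independent, so intensities follow the terms of (0.65094 + 0.34906)^3.
P(M) = 0.65094^3 = 0.275818
P(M+2) = 3 × 0.65094^2 × 0.34906^1 = 0.443714
P(M+4) = 3 × 0.65094^1 × 0.34906^2 = 0.237937
P(M+6) = 0.34906^3 = 0.042530
The M+2 peak is largest (0.443714); scaling to 100 gives 62.16 : 100.00 : 53.62 : 9.59.

62.16 : 100.00 : 53.62 : 9.59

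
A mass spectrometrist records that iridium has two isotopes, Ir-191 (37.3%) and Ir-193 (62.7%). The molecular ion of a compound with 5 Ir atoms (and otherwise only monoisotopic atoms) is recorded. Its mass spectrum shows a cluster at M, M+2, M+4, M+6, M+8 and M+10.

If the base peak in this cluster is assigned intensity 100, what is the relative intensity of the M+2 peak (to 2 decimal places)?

17.70

(0.373 + 0.627)^5 gives M 0.0072, M+2 0.0607, M+4 0.2040, M+6 0.3429, M+8 0.2882, M+10 0.0969; the largest is M+6.
P(M+6) = C(5,3) × 0.373^2 × 0.627^3 = 10 × 0.139129 × 0.24649188 = 0.342942 (base)
P(M+2) = C(5,1) × 0.373^4 × 0.627^1 = 5 × 0.01935688 × 0.6270 = 0.060684
Relative intensity = 0.060684 / 0.342942 × 100 = 17.70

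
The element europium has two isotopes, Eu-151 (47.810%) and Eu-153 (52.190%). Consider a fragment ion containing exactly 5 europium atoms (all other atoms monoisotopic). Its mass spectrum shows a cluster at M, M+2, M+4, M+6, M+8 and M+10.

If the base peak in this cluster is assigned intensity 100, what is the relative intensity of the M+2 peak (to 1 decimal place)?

Binomial terms of (0.47810 + 0.52190)^5: M 0.0250, M+2 0.1363, M+4 0.2977, M+6 0.3249, M+8 0.1774, M+10 0.0387 → M+6 is the base peak.
P(M+6) = C(5,3) × 0.47810^2 × 0.52190^3 = 10 × 0.22857961 × 0.14215492 = 0.324937 (base)
P(M+2) = C(5,1) × 0.47810^4 × 0.52190^1 = 5 × 0.05224864 × 0.5219 = 0.136343
Relative intensity = 0.136343 / 0.324937 × 100 = 42.0

42.0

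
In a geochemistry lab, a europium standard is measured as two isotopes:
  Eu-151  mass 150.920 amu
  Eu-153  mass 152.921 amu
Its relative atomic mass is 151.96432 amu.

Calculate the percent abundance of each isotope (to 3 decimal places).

Eu-151: 47.810%, Eu-153: 52.190%

Let x be the fractional abundance of Eu-151; then Eu-153 has abundance 1 − x.
150.920·x + 152.921·(1 − x) = 151.96432
(150.920 − 152.921)·x = 151.96432 − 152.921
x = -0.95668 / -2.001 = 0.47810 → 47.810% Eu-151, 52.190% Eu-153.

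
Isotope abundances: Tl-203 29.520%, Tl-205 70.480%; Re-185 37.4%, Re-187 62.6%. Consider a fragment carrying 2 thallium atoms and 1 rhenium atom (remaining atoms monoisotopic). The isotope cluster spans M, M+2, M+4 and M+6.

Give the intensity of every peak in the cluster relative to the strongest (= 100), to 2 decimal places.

Thallium pattern (n=2): 0.08714304 : 0.41611392 : 0.49674304
Rhenium pattern (n=1): 0.3740 : 0.6260
Convolve the two distributions (both contribute in 2-u steps):
  M: 0.08714304×0.3740 = 0.032591
  M+2: 0.08714304×0.6260 + 0.41611392×0.3740 = 0.210178
  M+4: 0.41611392×0.6260 + 0.49674304×0.3740 = 0.446269
  M+6: 0.49674304×0.6260 = 0.310961
Scale to base peak (0.446269) = 100: 7.30 : 47.10 : 100.00 : 69.68

7.30 : 47.10 : 100.00 : 69.68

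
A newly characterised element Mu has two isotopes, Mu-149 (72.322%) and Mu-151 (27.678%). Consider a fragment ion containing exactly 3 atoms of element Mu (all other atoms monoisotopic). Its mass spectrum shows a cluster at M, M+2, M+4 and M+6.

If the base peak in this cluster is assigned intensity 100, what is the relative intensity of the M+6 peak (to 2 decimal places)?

Binomial terms of (0.72322 + 0.27678)^3: M 0.3783, M+2 0.4343, M+4 0.1662, M+6 0.0212 → M+2 is the base peak.
P(M+2) = C(3,1) × 0.72322^2 × 0.27678^1 = 3 × 0.52304717 × 0.27678 = 0.434307 (base)
P(M+6) = C(3,3) × 0.72322^0 × 0.27678^3 = 1 × 1.0000 × 0.02120333 = 0.021203
Relative intensity = 0.021203 / 0.434307 × 100 = 4.88

4.88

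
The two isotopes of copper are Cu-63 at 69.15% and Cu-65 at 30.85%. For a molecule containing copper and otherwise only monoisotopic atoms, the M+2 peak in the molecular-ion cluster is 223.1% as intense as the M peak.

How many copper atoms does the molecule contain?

5

The M+2/M ratio from n Cu atoms is n · q/p = n · 0.3085/0.6915.
n = 2.231 × 0.6915/0.3085 = 5.00 ≈ 5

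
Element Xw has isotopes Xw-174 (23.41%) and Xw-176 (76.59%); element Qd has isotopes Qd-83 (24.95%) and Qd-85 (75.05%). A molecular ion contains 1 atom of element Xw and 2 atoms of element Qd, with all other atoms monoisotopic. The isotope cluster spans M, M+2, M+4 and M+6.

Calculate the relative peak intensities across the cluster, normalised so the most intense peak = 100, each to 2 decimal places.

Element Xw pattern (n=1): 0.2341 : 0.7659
Element Qd pattern (n=2): 0.06225025 : 0.3744995 : 0.56325025
Convolve the two distributions (both contribute in 2-u steps):
  M: 0.2341×0.06225025 = 0.014573
  M+2: 0.2341×0.3744995 + 0.7659×0.06225025 = 0.135348
  M+4: 0.2341×0.56325025 + 0.7659×0.3744995 = 0.418686
  M+6: 0.7659×0.56325025 = 0.431393
Scale to base peak (0.431393) = 100: 3.38 : 31.37 : 97.05 : 100.00

3.38 : 31.37 : 97.05 : 100.00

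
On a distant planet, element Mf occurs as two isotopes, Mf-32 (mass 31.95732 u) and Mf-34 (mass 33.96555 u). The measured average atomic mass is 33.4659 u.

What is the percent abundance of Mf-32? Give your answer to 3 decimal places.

Let x be the fractional abundance of Mf-32; then Mf-34 has abundance 1 − x.
31.95732·x + 33.96555·(1 − x) = 33.4659
(31.95732 − 33.96555)·x = 33.4659 − 33.96555
x = -0.49965 / -2.00823 = 0.24880 → 24.880% Mf-32, 75.120% Mf-34.

24.880%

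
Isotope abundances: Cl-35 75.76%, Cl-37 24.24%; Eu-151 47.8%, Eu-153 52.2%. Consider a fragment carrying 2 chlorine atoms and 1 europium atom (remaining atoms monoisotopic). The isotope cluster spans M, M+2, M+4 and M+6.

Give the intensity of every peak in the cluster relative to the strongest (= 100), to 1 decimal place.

57.7 : 100.0 : 46.3 : 6.5

Chlorine pattern (n=2): 0.57395776 : 0.36728448 : 0.05875776
Europium pattern (n=1): 0.4780 : 0.5220
Convolve the two distributions (both contribute in 2-u steps):
  M: 0.57395776×0.4780 = 0.274352
  M+2: 0.57395776×0.5220 + 0.36728448×0.4780 = 0.475168
  M+4: 0.36728448×0.5220 + 0.05875776×0.4780 = 0.219809
  M+6: 0.05875776×0.5220 = 0.030672
Scale to base peak (0.475168) = 100: 57.7 : 100.0 : 46.3 : 6.5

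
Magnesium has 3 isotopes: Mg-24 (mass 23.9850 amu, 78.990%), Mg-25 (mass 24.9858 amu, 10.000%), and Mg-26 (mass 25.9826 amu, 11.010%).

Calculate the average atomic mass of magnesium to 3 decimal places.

Average mass = Σ (abundance × isotope mass) = 0.78990 × 23.9850 + 0.10000 × 24.9858 + 0.11010 × 25.9826
= 18.94575 + 2.49858 + 2.86068 = 24.30501 amu

24.305 amu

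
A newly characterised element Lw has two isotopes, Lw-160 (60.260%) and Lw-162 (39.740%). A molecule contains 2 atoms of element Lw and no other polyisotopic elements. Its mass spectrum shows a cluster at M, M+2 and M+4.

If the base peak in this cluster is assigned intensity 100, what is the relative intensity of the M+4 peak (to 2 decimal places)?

32.97

(0.60260 + 0.39740)^2 gives M 0.3631, M+2 0.4789, M+4 0.1579; the largest is M+2.
P(M+2) = C(2,1) × 0.60260^1 × 0.39740^1 = 2 × 0.6026 × 0.3974 = 0.478946 (base)
P(M+4) = C(2,2) × 0.60260^0 × 0.39740^2 = 1 × 1.0000 × 0.15792676 = 0.157927
Relative intensity = 0.157927 / 0.478946 × 100 = 32.97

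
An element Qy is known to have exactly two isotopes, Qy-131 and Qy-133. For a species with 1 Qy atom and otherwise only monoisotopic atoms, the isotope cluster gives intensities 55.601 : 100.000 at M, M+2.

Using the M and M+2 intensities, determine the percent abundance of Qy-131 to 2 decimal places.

35.73%

Write p for the Qy-131 fraction. I(M+2)/I(M) = [C(1,1)·p^0·(1−p)] / p^1 = 1·(1−p)/p = 100.000/55.601 = 1.7985
(1−p)/p = 1.7985/1 = 1.7985  ⇒  p = 1/(1 + 1.7985) = 0.3573
Qy-131: 35.73%, Qy-133: 64.27%.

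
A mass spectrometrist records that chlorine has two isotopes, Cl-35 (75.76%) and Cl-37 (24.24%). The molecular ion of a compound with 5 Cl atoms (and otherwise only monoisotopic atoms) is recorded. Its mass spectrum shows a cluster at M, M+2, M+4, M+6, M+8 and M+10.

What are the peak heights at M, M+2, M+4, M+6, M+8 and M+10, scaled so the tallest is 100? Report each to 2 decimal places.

62.51 : 100.00 : 63.99 : 20.47 : 3.28 : 0.21

Expanding (0.7576 + 0.2424)^5:
P(M) = 0.7576^5 = 0.249574
P(M+2) = 5 × 0.7576^4 × 0.2424^1 = 0.399266
P(M+4) = 10 × 0.7576^3 × 0.2424^2 = 0.255497
P(M+6) = 10 × 0.7576^2 × 0.2424^3 = 0.081748
P(M+8) = 5 × 0.7576^1 × 0.2424^4 = 0.013078
P(M+10) = 0.2424^5 = 0.000837
The M+2 peak is largest (0.399266); scaling to 100 gives 62.51 : 100.00 : 63.99 : 20.47 : 3.28 : 0.21.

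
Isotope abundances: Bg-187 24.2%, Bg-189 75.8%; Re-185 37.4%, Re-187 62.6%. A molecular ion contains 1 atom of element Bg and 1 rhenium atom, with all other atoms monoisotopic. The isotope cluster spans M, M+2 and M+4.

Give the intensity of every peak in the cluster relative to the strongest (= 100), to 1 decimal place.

19.1 : 91.7 : 100.0

Element Bg pattern (n=1): 0.2420 : 0.7580
Rhenium pattern (n=1): 0.3740 : 0.6260
Convolve the two distributions (both contribute in 2-u steps):
  M: 0.2420×0.3740 = 0.090508
  M+2: 0.2420×0.6260 + 0.7580×0.3740 = 0.434984
  M+4: 0.7580×0.6260 = 0.474508
Scale to base peak (0.474508) = 100: 19.1 : 91.7 : 100.0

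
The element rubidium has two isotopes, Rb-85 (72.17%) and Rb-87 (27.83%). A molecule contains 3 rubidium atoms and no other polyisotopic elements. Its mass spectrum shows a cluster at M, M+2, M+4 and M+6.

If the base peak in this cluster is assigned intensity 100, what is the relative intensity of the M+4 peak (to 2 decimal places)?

Binomial terms of (0.7217 + 0.2783)^3: M 0.3759, M+2 0.4349, M+4 0.1677, M+6 0.0216 → M+2 is the base peak.
P(M+2) = C(3,1) × 0.7217^2 × 0.2783^1 = 3 × 0.52085089 × 0.2783 = 0.434858 (base)
P(M+4) = C(3,2) × 0.7217^1 × 0.2783^2 = 3 × 0.7217 × 0.07745089 = 0.167689
Relative intensity = 0.167689 / 0.434858 × 100 = 38.56

38.56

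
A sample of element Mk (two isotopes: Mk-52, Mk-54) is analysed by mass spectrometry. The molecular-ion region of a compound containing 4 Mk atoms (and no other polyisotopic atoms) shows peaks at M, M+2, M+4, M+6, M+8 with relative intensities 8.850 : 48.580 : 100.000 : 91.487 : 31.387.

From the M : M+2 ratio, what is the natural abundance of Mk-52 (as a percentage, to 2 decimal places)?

42.15%

Let p = fractional abundance of Mk-52. I(M+2)/I(M) = [C(4,1)·p^3·(1−p)] / p^4 = 4·(1−p)/p = 48.580/8.850 = 5.4893
(1−p)/p = 5.4893/4 = 1.3723  ⇒  p = 1/(1 + 1.3723) = 0.4215
Mk-52: 42.15%, Mk-54: 57.85%.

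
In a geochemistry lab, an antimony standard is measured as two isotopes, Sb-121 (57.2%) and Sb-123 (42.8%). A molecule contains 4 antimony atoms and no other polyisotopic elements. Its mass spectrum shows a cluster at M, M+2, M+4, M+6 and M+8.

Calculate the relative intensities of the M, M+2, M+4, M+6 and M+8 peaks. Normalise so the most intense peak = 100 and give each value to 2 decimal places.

Each Sb atom is independently Sb-121 (p = 0.572) or Sb-123 (q = 0.428); the cluster is the binomial expansion (p + q)^4.
P(M) = 0.572^4 = 0.107049
P(M+2) = 4 × 0.572^3 × 0.428^1 = 0.320400
P(M+4) = 6 × 0.572^2 × 0.428^2 = 0.359609
P(M+6) = 4 × 0.572^1 × 0.428^3 = 0.179385
P(M+8) = 0.428^4 = 0.033556
The M+4 peak is largest (0.359609); scaling to 100 gives 29.77 : 89.10 : 100.00 : 49.88 : 9.33.

29.77 : 89.10 : 100.00 : 49.88 : 9.33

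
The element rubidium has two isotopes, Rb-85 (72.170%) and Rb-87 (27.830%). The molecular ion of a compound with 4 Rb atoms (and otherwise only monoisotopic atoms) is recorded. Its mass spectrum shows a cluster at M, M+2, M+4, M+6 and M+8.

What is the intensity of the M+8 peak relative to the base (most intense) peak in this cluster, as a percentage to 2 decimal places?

1.43%

Term probabilities: M 0.2713, M+2 0.4184, M+4 0.2420, M+6 0.0622, M+8 0.0060. Base peak = M+2.
P(M+2) = C(4,1) × 0.72170^3 × 0.27830^1 = 4 × 0.37589809 × 0.2783 = 0.418450 (base)
P(M+8) = C(4,4) × 0.72170^0 × 0.27830^4 = 1 × 1.0000 × 0.00599864 = 0.005999
Relative intensity = 0.005999 / 0.418450 × 100 = 1.43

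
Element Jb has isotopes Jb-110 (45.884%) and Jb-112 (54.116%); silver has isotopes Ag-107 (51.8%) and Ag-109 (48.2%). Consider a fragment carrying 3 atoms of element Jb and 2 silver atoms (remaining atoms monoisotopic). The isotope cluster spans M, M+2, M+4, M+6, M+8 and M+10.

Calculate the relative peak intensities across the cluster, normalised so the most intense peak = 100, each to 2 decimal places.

Element Jb pattern (n=3): 0.09660149 : 0.34179797 : 0.40311959 : 0.15848095
Silver pattern (n=2): 0.268324 : 0.499352 : 0.232324
Convolve the two distributions (both contribute in 2-u steps):
  M: 0.09660149×0.268324 = 0.025920
  M+2: 0.09660149×0.499352 + 0.34179797×0.268324 = 0.139951
  M+4: 0.09660149×0.232324 + 0.34179797×0.499352 + 0.40311959×0.268324 = 0.301287
  M+6: 0.34179797×0.232324 + 0.40311959×0.499352 + 0.15848095×0.268324 = 0.323231
  M+8: 0.40311959×0.232324 + 0.15848095×0.499352 = 0.172792
  M+10: 0.15848095×0.232324 = 0.036819
Scale to base peak (0.323231) = 100: 8.02 : 43.30 : 93.21 : 100.00 : 53.46 : 11.39

8.02 : 43.30 : 93.21 : 100.00 : 53.46 : 11.39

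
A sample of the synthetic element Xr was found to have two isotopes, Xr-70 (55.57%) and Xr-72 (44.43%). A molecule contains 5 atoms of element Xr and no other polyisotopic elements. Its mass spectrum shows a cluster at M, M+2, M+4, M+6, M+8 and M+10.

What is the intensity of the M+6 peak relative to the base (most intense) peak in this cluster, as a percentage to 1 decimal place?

Term probabilities: M 0.0530, M+2 0.2118, M+4 0.3387, M+6 0.2708, M+8 0.1083, M+10 0.0173. Base peak = M+4.
P(M+4) = C(5,2) × 0.5557^3 × 0.4443^2 = 10 × 0.17160154 × 0.19740249 = 0.338746 (base)
P(M+6) = C(5,3) × 0.5557^2 × 0.4443^3 = 10 × 0.30880249 × 0.08770593 = 0.270838
Relative intensity = 0.270838 / 0.338746 × 100 = 80.0

80.0%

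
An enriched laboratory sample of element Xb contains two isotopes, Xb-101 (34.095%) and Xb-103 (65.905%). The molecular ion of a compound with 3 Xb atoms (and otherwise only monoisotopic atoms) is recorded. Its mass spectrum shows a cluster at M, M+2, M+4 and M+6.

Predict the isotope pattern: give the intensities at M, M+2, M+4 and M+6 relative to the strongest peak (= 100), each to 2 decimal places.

Expanding (0.34095 + 0.65905)^3:
P(M) = 0.34095^3 = 0.039634
P(M+2) = 3 × 0.34095^2 × 0.65905^1 = 0.229838
P(M+4) = 3 × 0.34095^1 × 0.65905^2 = 0.444272
P(M+6) = 0.65905^3 = 0.286256
The M+4 peak is largest (0.444272); scaling to 100 gives 8.92 : 51.73 : 100.00 : 64.43.

8.92 : 51.73 : 100.00 : 64.43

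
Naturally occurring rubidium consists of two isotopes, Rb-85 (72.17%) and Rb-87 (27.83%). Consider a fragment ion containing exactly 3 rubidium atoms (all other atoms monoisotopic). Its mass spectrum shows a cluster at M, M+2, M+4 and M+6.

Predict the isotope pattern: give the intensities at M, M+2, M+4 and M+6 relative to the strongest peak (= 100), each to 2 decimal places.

86.44 : 100.00 : 38.56 : 4.96

The 3 Rb atoms are independent, so intensities follow the terms of (0.7217 + 0.2783)^3.
P(M) = 0.7217^3 = 0.375898
P(M+2) = 3 × 0.7217^2 × 0.2783^1 = 0.434858
P(M+4) = 3 × 0.7217^1 × 0.2783^2 = 0.167689
P(M+6) = 0.2783^3 = 0.021555
The M+2 peak is largest (0.434858); scaling to 100 gives 86.44 : 100.00 : 38.56 : 4.96.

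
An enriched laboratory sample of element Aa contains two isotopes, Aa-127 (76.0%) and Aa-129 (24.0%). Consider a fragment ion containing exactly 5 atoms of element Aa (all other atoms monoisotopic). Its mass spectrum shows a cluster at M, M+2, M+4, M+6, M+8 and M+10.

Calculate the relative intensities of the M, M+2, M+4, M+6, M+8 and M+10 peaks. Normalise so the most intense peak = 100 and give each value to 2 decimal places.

63.33 : 100.00 : 63.16 : 19.94 : 3.15 : 0.20

The 5 Aa atoms are independent, so intensities follow the terms of (0.760 + 0.240)^5.
P(M) = 0.760^5 = 0.253553
P(M+2) = 5 × 0.760^4 × 0.240^1 = 0.400346
P(M+4) = 10 × 0.760^3 × 0.240^2 = 0.252850
P(M+6) = 10 × 0.760^2 × 0.240^3 = 0.079847
P(M+8) = 5 × 0.760^1 × 0.240^4 = 0.012607
P(M+10) = 0.240^5 = 0.000796
The M+2 peak is largest (0.400346); scaling to 100 gives 63.33 : 100.00 : 63.16 : 19.94 : 3.15 : 0.20.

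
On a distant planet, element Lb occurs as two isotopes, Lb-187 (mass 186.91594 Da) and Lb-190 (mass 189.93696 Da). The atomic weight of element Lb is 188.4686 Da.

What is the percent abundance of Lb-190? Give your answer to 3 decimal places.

Let x be the fractional abundance of Lb-187; then Lb-190 has abundance 1 − x.
186.91594·x + 189.93696·(1 − x) = 188.4686
(186.91594 − 189.93696)·x = 188.4686 − 189.93696
x = -1.46836 / -3.02102 = 0.48605 → 48.605% Lb-187, 51.395% Lb-190.

51.395%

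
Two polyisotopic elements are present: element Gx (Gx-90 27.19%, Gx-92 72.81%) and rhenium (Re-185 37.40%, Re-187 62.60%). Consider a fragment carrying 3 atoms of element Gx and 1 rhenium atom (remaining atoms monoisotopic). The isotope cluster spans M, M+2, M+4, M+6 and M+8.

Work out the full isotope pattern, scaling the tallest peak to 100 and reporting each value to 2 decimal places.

1.81 : 17.58 : 63.32 : 100.00 : 58.22

Element Gx pattern (n=3): 0.02010146 : 0.16148445 : 0.43242672 : 0.38598737
Rhenium pattern (n=1): 0.3740 : 0.6260
Convolve the two distributions (both contribute in 2-u steps):
  M: 0.02010146×0.3740 = 0.007518
  M+2: 0.02010146×0.6260 + 0.16148445×0.3740 = 0.072979
  M+4: 0.16148445×0.6260 + 0.43242672×0.3740 = 0.262817
  M+6: 0.43242672×0.6260 + 0.38598737×0.3740 = 0.415058
  M+8: 0.38598737×0.6260 = 0.241628
Scale to base peak (0.415058) = 100: 1.81 : 17.58 : 63.32 : 100.00 : 58.22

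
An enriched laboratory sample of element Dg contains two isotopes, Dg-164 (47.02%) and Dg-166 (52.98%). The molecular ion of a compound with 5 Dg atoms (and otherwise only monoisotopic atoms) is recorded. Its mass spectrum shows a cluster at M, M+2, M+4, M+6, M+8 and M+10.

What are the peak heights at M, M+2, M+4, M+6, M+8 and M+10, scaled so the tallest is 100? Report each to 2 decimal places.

Each Dg atom is independently Dg-164 (p = 0.4702) or Dg-166 (q = 0.5298); the cluster is the binomial expansion (p + q)^5.
P(M) = 0.4702^5 = 0.022983
P(M+2) = 5 × 0.4702^4 × 0.5298^1 = 0.129483
P(M+4) = 10 × 0.4702^3 × 0.5298^2 = 0.291791
P(M+6) = 10 × 0.4702^2 × 0.5298^3 = 0.328777
P(M+8) = 5 × 0.4702^1 × 0.5298^4 = 0.185225
P(M+10) = 0.5298^5 = 0.041741
The M+6 peak is largest (0.328777); scaling to 100 gives 6.99 : 39.38 : 88.75 : 100.00 : 56.34 : 12.70.

6.99 : 39.38 : 88.75 : 100.00 : 56.34 : 12.70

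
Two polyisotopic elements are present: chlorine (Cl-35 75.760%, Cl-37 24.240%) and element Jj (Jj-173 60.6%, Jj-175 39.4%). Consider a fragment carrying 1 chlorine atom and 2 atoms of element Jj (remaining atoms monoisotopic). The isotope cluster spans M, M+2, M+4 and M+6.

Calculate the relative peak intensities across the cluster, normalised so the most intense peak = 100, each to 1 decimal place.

Chlorine pattern (n=1): 0.7576 : 0.2424
Element Jj pattern (n=2): 0.367236 : 0.477528 : 0.155236
Convolve the two distributions (both contribute in 2-u steps):
  M: 0.7576×0.367236 = 0.278218
  M+2: 0.7576×0.477528 + 0.2424×0.367236 = 0.450793
  M+4: 0.7576×0.155236 + 0.2424×0.477528 = 0.233360
  M+6: 0.2424×0.155236 = 0.037629
Scale to base peak (0.450793) = 100: 61.7 : 100.0 : 51.8 : 8.3

61.7 : 100.0 : 51.8 : 8.3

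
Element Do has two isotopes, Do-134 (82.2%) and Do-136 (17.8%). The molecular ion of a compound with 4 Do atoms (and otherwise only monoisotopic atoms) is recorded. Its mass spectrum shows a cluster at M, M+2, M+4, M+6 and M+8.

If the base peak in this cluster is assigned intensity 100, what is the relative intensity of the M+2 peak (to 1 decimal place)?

86.6

(0.822 + 0.178)^4 gives M 0.4565, M+2 0.3955, M+4 0.1285, M+6 0.0185, M+8 0.0010; the largest is M.
P(M) = C(4,0) × 0.822^4 × 0.178^0 = 1 × 0.45654887 × 1.0000 = 0.456549 (base)
P(M+2) = C(4,1) × 0.822^3 × 0.178^1 = 4 × 0.55541225 × 0.1780 = 0.395454
Relative intensity = 0.395454 / 0.456549 × 100 = 86.6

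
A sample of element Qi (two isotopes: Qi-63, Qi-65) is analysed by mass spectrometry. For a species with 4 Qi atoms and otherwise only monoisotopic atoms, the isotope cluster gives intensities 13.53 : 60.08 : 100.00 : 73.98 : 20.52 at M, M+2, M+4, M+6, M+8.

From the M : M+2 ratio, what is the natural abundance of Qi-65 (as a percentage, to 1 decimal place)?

If p is the fraction of Qi that is Qi-63, then I(M+2)/I(M) = [C(4,1)·p^3·(1−p)] / p^4 = 4·(1−p)/p = 60.08/13.53 = 4.4405
(1−p)/p = 4.4405/4 = 1.1101  ⇒  p = 1/(1 + 1.1101) = 0.4739
Qi-63: 47.4%, Qi-65: 52.6%.

52.6%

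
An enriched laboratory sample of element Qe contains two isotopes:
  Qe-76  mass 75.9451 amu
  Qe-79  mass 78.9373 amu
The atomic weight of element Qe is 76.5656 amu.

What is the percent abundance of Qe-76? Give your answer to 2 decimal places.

79.26%

Let x be the fractional abundance of Qe-76; then Qe-79 has abundance 1 − x.
75.9451·x + 78.9373·(1 − x) = 76.5656
(75.9451 − 78.9373)·x = 76.5656 − 78.9373
x = -2.3717 / -2.9922 = 0.79263 → 79.26% Qe-76, 20.74% Qe-79.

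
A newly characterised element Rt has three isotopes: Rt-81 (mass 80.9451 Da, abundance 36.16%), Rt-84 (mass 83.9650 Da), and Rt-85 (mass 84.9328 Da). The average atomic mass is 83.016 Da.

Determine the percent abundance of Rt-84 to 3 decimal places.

Let x and y be the fractions of Rt-84 and Rt-85. Then x + y = 1 − 0.3616 = 0.6384 and 83.9650x + 84.9328y = 83.016 − 0.3616×80.9451 = 53.74625184.
Substituting: 83.9650x + 84.9328(0.6384 − x) = 53.74625184
(83.9650 − 84.9328)x = -0.47484768  ⇒  x = 0.49065, y = 0.14775
Rt-84: 49.065%, Rt-85: 14.775%.

49.065%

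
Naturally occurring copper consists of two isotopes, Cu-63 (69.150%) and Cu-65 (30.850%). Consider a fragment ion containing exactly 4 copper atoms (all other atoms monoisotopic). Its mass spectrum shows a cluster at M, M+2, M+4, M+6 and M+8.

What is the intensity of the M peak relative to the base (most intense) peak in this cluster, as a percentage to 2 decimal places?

56.04%

Term probabilities: M 0.2286, M+2 0.4080, M+4 0.2731, M+6 0.0812, M+8 0.0091. Base peak = M+2.
P(M+2) = C(4,1) × 0.69150^3 × 0.30850^1 = 4 × 0.33065611 × 0.3085 = 0.408030 (base)
P(M) = C(4,0) × 0.69150^4 × 0.30850^0 = 1 × 0.2286487 × 1.0000 = 0.228649
Relative intensity = 0.228649 / 0.408030 × 100 = 56.04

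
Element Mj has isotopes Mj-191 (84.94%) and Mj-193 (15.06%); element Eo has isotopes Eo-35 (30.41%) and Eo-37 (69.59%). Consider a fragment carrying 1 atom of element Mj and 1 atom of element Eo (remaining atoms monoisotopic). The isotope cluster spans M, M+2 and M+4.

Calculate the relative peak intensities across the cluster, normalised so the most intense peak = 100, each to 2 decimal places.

40.56 : 100.00 : 16.46

Element Mj pattern (n=1): 0.8494 : 0.1506
Element Eo pattern (n=1): 0.3041 : 0.6959
Convolve the two distributions (both contribute in 2-u steps):
  M: 0.8494×0.3041 = 0.258303
  M+2: 0.8494×0.6959 + 0.1506×0.3041 = 0.636895
  M+4: 0.1506×0.6959 = 0.104803
Scale to base peak (0.636895) = 100: 40.56 : 100.00 : 16.46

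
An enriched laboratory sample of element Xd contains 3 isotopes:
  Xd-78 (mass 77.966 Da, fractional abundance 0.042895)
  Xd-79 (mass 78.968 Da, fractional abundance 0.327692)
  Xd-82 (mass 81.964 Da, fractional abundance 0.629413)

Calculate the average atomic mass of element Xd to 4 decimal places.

Ar = Σ fᵢ·mᵢ = 0.042895 × 77.966 + 0.327692 × 78.968 + 0.629413 × 81.964
= 3.34435 + 25.87718 + 51.58921 = 80.81074 Da

80.8107 Da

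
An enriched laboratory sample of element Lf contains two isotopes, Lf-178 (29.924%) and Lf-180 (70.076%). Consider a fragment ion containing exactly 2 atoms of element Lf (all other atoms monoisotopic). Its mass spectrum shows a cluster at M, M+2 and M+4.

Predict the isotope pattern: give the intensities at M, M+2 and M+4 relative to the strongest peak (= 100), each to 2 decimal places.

18.23 : 85.40 : 100.00

The 2 Lf atoms are independent, so intensities follow the terms of (0.29924 + 0.70076)^2.
P(M) = 0.29924^2 = 0.089545
P(M+2) = 2 × 0.29924^1 × 0.70076^1 = 0.419391
P(M+4) = 0.70076^2 = 0.491065
The M+4 peak is largest (0.491065); scaling to 100 gives 18.23 : 85.40 : 100.00.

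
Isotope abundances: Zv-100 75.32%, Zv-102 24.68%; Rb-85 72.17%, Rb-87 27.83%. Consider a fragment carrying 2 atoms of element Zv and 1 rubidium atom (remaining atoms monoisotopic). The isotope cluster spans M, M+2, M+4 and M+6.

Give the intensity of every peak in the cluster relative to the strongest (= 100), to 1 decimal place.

96.1 : 100.0 : 34.6 : 4.0

Element Zv pattern (n=2): 0.56731024 : 0.37177952 : 0.06091024
Rubidium pattern (n=1): 0.7217 : 0.2783
Convolve the two distributions (both contribute in 2-u steps):
  M: 0.56731024×0.7217 = 0.409428
  M+2: 0.56731024×0.2783 + 0.37177952×0.7217 = 0.426196
  M+4: 0.37177952×0.2783 + 0.06091024×0.7217 = 0.147425
  M+6: 0.06091024×0.2783 = 0.016951
Scale to base peak (0.426196) = 100: 96.1 : 100.0 : 34.6 : 4.0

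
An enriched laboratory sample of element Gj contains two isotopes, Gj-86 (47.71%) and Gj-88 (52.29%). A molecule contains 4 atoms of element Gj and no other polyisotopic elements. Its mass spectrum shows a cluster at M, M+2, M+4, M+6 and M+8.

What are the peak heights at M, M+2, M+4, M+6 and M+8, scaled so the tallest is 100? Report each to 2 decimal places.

13.87 : 60.83 : 100.00 : 73.07 : 20.02

Each Gj atom is independently Gj-86 (p = 0.4771) or Gj-88 (q = 0.5229); the cluster is the binomial expansion (p + q)^4.
P(M) = 0.4771^4 = 0.051813
P(M+2) = 4 × 0.4771^3 × 0.5229^1 = 0.227147
P(M+4) = 6 × 0.4771^2 × 0.5229^2 = 0.373428
P(M+6) = 4 × 0.4771^1 × 0.5229^3 = 0.272851
P(M+8) = 0.5229^4 = 0.074761
The M+4 peak is largest (0.373428); scaling to 100 gives 13.87 : 60.83 : 100.00 : 73.07 : 20.02.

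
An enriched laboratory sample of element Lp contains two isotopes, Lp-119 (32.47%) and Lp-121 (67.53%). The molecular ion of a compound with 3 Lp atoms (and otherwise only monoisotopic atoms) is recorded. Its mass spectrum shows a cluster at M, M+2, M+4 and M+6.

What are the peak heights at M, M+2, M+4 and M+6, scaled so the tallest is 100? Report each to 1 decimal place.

7.7 : 48.1 : 100.0 : 69.3

Expanding (0.3247 + 0.6753)^3:
P(M) = 0.3247^3 = 0.034233
P(M+2) = 3 × 0.3247^2 × 0.6753^1 = 0.213591
P(M+4) = 3 × 0.3247^1 × 0.6753^2 = 0.444219
P(M+6) = 0.6753^3 = 0.307957
The M+4 peak is largest (0.444219); scaling to 100 gives 7.7 : 48.1 : 100.0 : 69.3.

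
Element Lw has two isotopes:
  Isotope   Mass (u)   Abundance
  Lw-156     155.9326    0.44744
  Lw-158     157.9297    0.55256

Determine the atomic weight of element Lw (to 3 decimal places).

The abundance-weighted mean is 0.44744 × 155.9326 + 0.55256 × 157.9297
= 69.77048 + 87.26564 = 157.03612 u

157.036 u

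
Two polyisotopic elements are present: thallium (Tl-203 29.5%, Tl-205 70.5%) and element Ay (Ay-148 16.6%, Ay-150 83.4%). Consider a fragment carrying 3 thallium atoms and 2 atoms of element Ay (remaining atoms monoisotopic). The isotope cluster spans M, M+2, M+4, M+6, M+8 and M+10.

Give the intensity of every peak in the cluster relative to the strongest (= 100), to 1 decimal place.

0.2 : 3.0 : 20.1 : 64.4 : 100.0 : 60.5

Thallium pattern (n=3): 0.02567237 : 0.18405787 : 0.43986713 : 0.35040263
Element Ay pattern (n=2): 0.027556 : 0.276888 : 0.695556
Convolve the two distributions (both contribute in 2-u steps):
  M: 0.02567237×0.027556 = 0.000707
  M+2: 0.02567237×0.276888 + 0.18405787×0.027556 = 0.012180
  M+4: 0.02567237×0.695556 + 0.18405787×0.276888 + 0.43986713×0.027556 = 0.080941
  M+6: 0.18405787×0.695556 + 0.43986713×0.276888 + 0.35040263×0.027556 = 0.259472
  M+8: 0.43986713×0.695556 + 0.35040263×0.276888 = 0.402975
  M+10: 0.35040263×0.695556 = 0.243725
Scale to base peak (0.402975) = 100: 0.2 : 3.0 : 20.1 : 64.4 : 100.0 : 60.5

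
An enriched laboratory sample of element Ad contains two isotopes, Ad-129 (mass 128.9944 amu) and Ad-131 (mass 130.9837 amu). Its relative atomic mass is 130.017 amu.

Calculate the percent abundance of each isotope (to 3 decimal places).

Let x be the fractional abundance of Ad-129; then Ad-131 has abundance 1 − x.
128.9944·x + 130.9837·(1 − x) = 130.017
(128.9944 − 130.9837)·x = 130.017 − 130.9837
x = -0.9667 / -1.9893 = 0.48595 → 48.595% Ad-129, 51.405% Ad-131.

Ad-129: 48.595%, Ad-131: 51.405%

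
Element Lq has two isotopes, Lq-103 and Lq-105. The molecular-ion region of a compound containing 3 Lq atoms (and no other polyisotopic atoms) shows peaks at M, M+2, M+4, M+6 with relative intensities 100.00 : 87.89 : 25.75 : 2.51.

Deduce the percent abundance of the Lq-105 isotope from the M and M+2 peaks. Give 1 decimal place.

If p is the fraction of Lq that is Lq-103, then I(M+2)/I(M) = [C(3,1)·p^2·(1−p)] / p^3 = 3·(1−p)/p = 87.89/100.00 = 0.8789
(1−p)/p = 0.8789/3 = 0.2930  ⇒  p = 1/(1 + 0.2930) = 0.7734
Lq-103: 77.3%, Lq-105: 22.7%.

22.7%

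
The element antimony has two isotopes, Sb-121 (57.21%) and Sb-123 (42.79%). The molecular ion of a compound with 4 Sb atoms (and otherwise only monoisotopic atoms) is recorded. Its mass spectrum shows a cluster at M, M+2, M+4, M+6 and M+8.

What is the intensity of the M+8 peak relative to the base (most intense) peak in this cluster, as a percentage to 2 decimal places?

9.32%

(0.5721 + 0.4279)^4 gives M 0.1071, M+2 0.3205, M+4 0.3596, M+6 0.1793, M+8 0.0335; the largest is M+4.
P(M+4) = C(4,2) × 0.5721^2 × 0.4279^2 = 6 × 0.32729841 × 0.18309841 = 0.359567 (base)
P(M+8) = C(4,4) × 0.5721^0 × 0.4279^4 = 1 × 1.0000 × 0.03352503 = 0.033525
Relative intensity = 0.033525 / 0.359567 × 100 = 9.32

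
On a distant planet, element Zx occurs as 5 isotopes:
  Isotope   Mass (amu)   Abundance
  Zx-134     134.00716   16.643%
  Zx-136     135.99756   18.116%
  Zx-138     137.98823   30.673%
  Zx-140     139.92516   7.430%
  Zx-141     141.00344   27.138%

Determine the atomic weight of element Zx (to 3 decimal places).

Weight each isotope mass by its fractional abundance: 0.16643 × 134.00716 + 0.18116 × 135.99756 + 0.30673 × 137.98823 + 0.07430 × 139.92516 + 0.27138 × 141.00344
= 22.302812 + 24.637318 + 42.325130 + 10.396439 + 38.265514 = 137.927213 amu

137.927 amu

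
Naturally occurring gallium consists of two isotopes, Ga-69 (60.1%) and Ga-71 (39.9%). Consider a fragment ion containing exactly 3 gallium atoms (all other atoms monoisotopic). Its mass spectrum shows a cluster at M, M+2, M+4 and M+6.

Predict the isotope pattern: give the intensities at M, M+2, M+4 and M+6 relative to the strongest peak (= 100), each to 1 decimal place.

50.2 : 100.0 : 66.4 : 14.7

Expanding (0.601 + 0.399)^3:
P(M) = 0.601^3 = 0.217082
P(M+2) = 3 × 0.601^2 × 0.399^1 = 0.432358
P(M+4) = 3 × 0.601^1 × 0.399^2 = 0.287039
P(M+6) = 0.399^3 = 0.063521
The M+2 peak is largest (0.432358); scaling to 100 gives 50.2 : 100.0 : 66.4 : 14.7.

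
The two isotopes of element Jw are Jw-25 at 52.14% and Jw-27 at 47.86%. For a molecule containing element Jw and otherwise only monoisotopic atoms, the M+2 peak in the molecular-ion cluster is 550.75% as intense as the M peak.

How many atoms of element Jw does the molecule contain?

6

For n independent Jw atoms, I(M+2)/I(M) = n · (abundance Jw-27) / (abundance Jw-25) = n · 0.4786/0.5214.
n = 5.5075 × 0.5214/0.4786 = 6.00 ≈ 6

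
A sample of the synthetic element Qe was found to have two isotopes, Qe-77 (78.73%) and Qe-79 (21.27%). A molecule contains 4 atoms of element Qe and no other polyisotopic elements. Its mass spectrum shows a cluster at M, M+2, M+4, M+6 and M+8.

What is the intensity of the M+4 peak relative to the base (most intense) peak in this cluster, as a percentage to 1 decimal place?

(0.7873 + 0.2127)^4 gives M 0.3842, M+2 0.4152, M+4 0.1683, M+6 0.0303, M+8 0.0020; the largest is M+2.
P(M+2) = C(4,1) × 0.7873^3 × 0.2127^1 = 4 × 0.48800105 × 0.2127 = 0.415191 (base)
P(M+4) = C(4,2) × 0.7873^2 × 0.2127^2 = 6 × 0.61984129 × 0.04524129 = 0.168255
Relative intensity = 0.168255 / 0.415191 × 100 = 40.5

40.5%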